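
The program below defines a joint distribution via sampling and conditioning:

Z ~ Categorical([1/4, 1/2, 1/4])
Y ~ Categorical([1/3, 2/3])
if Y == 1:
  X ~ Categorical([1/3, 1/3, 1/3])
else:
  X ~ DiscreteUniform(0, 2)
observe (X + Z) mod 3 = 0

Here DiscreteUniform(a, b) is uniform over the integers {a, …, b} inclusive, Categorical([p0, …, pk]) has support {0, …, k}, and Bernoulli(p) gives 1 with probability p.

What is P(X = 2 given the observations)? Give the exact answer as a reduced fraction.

Enumerate traces; 6 have nonzero weight after conditioning:
  (Z=0, Y=0, X=0) weight 1/36
  (Z=0, Y=1, X=0) weight 1/18
  (Z=1, Y=0, X=2) weight 1/18
  (Z=1, Y=1, X=2) weight 1/9
  (Z=2, Y=0, X=1) weight 1/36
  (Z=2, Y=1, X=1) weight 1/18
Group by X:
  weight(X=0) = 1/12
  weight(X=1) = 1/12
  weight(X=2) = 1/6
Total weight = 1/12 + 1/12 + 1/6 = 1/3
P(X=0 | obs) = 1/12 / 1/3 = 1/4
P(X=1 | obs) = 1/12 / 1/3 = 1/4
P(X=2 | obs) = 1/6 / 1/3 = 1/2

P(X = 2 | obs) = 1/2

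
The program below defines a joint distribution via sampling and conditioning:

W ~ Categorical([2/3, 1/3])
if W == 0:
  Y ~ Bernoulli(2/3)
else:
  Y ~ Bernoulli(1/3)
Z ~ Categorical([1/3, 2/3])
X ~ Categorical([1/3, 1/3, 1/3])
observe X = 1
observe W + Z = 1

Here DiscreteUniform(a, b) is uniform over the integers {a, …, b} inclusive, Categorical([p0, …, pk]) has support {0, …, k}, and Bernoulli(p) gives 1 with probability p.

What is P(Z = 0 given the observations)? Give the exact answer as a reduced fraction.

Enumerate traces; 4 have nonzero weight after conditioning:
  (W=0, Y=0, Z=1, X=1) weight 4/81
  (W=0, Y=1, Z=1, X=1) weight 8/81
  (W=1, Y=0, Z=0, X=1) weight 2/81
  (W=1, Y=1, Z=0, X=1) weight 1/81
Group by Z:
  weight(Z=0) = 1/27
  weight(Z=1) = 4/27
Total weight = 1/27 + 4/27 = 5/27
P(Z=0 | obs) = 1/27 / 5/27 = 1/5
P(Z=1 | obs) = 4/27 / 5/27 = 4/5

P(Z = 0 | obs) = 1/5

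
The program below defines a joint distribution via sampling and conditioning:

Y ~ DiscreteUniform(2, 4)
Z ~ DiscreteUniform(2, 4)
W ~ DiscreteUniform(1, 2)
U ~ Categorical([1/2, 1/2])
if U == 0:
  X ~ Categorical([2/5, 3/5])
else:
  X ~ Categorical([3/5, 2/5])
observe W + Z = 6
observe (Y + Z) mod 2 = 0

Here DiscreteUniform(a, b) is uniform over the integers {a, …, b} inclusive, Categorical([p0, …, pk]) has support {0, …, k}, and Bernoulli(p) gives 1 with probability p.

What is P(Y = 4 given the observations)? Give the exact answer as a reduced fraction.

Enumerate traces; 8 have nonzero weight after conditioning:
  (Y=2, Z=4, W=2, U=0, X=0) weight 1/90
  (Y=2, Z=4, W=2, U=0, X=1) weight 1/60
  (Y=2, Z=4, W=2, U=1, X=0) weight 1/60
  (Y=2, Z=4, W=2, U=1, X=1) weight 1/90
  (Y=4, Z=4, W=2, U=0, X=0) weight 1/90
  (Y=4, Z=4, W=2, U=0, X=1) weight 1/60
  (Y=4, Z=4, W=2, U=1, X=0) weight 1/60
  (Y=4, Z=4, W=2, U=1, X=1) weight 1/90
Group by Y:
  weight(Y=2) = 1/18
  weight(Y=4) = 1/18
Total weight = 1/18 + 1/18 = 1/9
P(Y=2 | obs) = 1/18 / 1/9 = 1/2
P(Y=4 | obs) = 1/18 / 1/9 = 1/2

P(Y = 4 | obs) = 1/2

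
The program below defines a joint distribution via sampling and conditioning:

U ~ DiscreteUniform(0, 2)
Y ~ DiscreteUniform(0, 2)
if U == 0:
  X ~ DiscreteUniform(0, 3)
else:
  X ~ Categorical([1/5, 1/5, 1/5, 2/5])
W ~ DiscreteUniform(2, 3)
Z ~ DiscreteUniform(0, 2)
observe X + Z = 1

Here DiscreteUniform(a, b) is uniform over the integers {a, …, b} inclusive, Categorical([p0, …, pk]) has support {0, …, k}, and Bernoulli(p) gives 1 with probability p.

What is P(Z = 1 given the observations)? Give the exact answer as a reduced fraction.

Enumerate traces; 36 have nonzero weight after conditioning:
  (U=0, Y=0, X=0, W=2, Z=1) weight 1/216
  (U=0, Y=0, X=0, W=3, Z=1) weight 1/216
  (U=0, Y=0, X=1, W=2, Z=0) weight 1/216
  (U=0, Y=0, X=1, W=3, Z=0) weight 1/216
  (U=0, Y=1, X=0, W=2, Z=1) weight 1/216
  (U=0, Y=1, X=0, W=3, Z=1) weight 1/216
  (U=0, Y=1, X=1, W=2, Z=0) weight 1/216
  (U=0, Y=1, X=1, W=3, Z=0) weight 1/216
  … 28 more
Group by Z:
  weight(Z=0) = 13/180
  weight(Z=1) = 13/180
Total weight = 13/180 + 13/180 = 13/90
P(Z=0 | obs) = 13/180 / 13/90 = 1/2
P(Z=1 | obs) = 13/180 / 13/90 = 1/2

P(Z = 1 | obs) = 1/2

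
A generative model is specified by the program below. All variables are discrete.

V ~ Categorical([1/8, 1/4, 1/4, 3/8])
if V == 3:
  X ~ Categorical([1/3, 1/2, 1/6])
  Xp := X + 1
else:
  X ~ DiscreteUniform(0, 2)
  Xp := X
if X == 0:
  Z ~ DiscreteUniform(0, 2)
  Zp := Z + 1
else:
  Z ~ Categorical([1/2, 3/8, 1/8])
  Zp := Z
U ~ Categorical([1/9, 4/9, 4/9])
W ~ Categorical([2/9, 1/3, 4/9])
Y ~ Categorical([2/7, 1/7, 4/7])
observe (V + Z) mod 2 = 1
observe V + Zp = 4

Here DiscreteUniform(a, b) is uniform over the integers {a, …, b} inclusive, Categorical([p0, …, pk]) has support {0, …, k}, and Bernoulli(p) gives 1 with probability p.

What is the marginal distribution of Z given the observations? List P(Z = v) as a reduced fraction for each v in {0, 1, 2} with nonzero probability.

Enumerate traces; 81 have nonzero weight after conditioning:
  (V=1, X=0, Z=2, U=0, W=0, Y=0) weight 1/5103
  (V=1, X=0, Z=2, U=0, W=0, Y=1) weight 1/10206
  (V=1, X=0, Z=2, U=0, W=0, Y=2) weight 2/5103
  (V=1, X=0, Z=2, U=0, W=1, Y=0) weight 1/3402
  (V=1, X=0, Z=2, U=0, W=1, Y=1) weight 1/6804
  (V=1, X=0, Z=2, U=0, W=1, Y=2) weight 1/1701
  (V=1, X=0, Z=2, U=0, W=2, Y=0) weight 2/5103
  (V=1, X=0, Z=2, U=0, W=2, Y=1) weight 1/5103
  (V=2, X=0, Z=1, U=0, W=0, Y=0) weight 1/5103
  (V=3, X=0, Z=0, U=0, W=0, Y=0) weight 1/3402
  … 71 more
Group by Z:
  weight(Z=0) = 1/24
  weight(Z=1) = 1/36
  weight(Z=2) = 1/36
Total weight = 1/24 + 1/36 + 1/36 = 7/72
P(Z=0 | obs) = 1/24 / 7/72 = 3/7
P(Z=1 | obs) = 1/36 / 7/72 = 2/7
P(Z=2 | obs) = 1/36 / 7/72 = 2/7

P(Z=0) = 3/7, P(Z=1) = 2/7, P(Z=2) = 2/7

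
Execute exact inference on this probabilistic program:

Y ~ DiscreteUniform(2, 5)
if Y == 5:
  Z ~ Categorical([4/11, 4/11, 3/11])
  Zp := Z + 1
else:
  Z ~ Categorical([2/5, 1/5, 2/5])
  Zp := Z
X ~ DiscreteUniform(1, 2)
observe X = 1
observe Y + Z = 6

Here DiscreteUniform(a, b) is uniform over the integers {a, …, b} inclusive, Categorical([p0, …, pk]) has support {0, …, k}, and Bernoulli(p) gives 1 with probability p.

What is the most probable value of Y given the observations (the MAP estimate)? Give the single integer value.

argmax_v P(Y = v | obs) = 4

Enumerate traces; 2 have nonzero weight after conditioning:
  (Y=4, Z=2, X=1) weight 1/20
  (Y=5, Z=1, X=1) weight 1/22
Group by Y:
  weight(Y=4) = 1/20
  weight(Y=5) = 1/22
Total weight = 1/20 + 1/22 = 21/220
P(Y=4 | obs) = 1/20 / 21/220 = 11/21
P(Y=5 | obs) = 1/22 / 21/220 = 10/21
argmax = 4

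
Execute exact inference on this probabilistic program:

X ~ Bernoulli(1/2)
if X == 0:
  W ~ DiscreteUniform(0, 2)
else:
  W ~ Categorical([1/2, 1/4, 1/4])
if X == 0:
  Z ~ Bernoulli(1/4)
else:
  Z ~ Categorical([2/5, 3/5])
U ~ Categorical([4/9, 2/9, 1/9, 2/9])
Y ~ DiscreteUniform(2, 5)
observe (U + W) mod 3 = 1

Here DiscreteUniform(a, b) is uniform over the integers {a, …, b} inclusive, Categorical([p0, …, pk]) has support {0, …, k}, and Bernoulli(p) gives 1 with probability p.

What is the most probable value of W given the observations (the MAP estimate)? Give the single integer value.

argmax_v P(W = v | obs) = 1

Enumerate traces; 64 have nonzero weight after conditioning:
  (X=0, W=0, Z=0, U=1, Y=2) weight 1/144
  (X=0, W=0, Z=0, U=1, Y=3) weight 1/144
  (X=0, W=0, Z=0, U=1, Y=4) weight 1/144
  (X=0, W=0, Z=0, U=1, Y=5) weight 1/144
  (X=0, W=0, Z=1, U=1, Y=2) weight 1/432
  (X=0, W=0, Z=1, U=1, Y=3) weight 1/432
  (X=0, W=0, Z=1, U=1, Y=4) weight 1/432
  (X=0, W=0, Z=1, U=1, Y=5) weight 1/432
  (X=0, W=1, Z=0, U=0, Y=2) weight 1/72
  (X=0, W=2, Z=0, U=2, Y=2) weight 1/288
  … 54 more
Group by W:
  weight(W=0) = 5/54
  weight(W=1) = 7/36
  weight(W=2) = 7/216
Total weight = 5/54 + 7/36 + 7/216 = 23/72
P(W=0 | obs) = 5/54 / 23/72 = 20/69
P(W=1 | obs) = 7/36 / 23/72 = 14/23
P(W=2 | obs) = 7/216 / 23/72 = 7/69
argmax = 1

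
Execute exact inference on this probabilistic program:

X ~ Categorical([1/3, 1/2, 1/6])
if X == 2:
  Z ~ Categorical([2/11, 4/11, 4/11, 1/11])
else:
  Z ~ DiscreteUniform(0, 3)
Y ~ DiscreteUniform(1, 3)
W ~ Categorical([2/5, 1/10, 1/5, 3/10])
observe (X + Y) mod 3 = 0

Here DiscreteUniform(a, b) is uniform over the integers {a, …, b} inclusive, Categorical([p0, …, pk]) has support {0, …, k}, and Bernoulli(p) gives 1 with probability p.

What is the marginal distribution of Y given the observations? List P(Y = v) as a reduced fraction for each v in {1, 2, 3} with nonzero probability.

Enumerate traces; 48 have nonzero weight after conditioning:
  (X=0, Z=0, Y=3, W=0) weight 1/90
  (X=0, Z=0, Y=3, W=1) weight 1/360
  (X=0, Z=0, Y=3, W=2) weight 1/180
  (X=0, Z=0, Y=3, W=3) weight 1/120
  (X=0, Z=1, Y=3, W=0) weight 1/90
  (X=0, Z=1, Y=3, W=1) weight 1/360
  (X=0, Z=1, Y=3, W=2) weight 1/180
  (X=0, Z=1, Y=3, W=3) weight 1/120
  (X=1, Z=0, Y=2, W=0) weight 1/60
  (X=2, Z=0, Y=1, W=0) weight 2/495
  … 38 more
Group by Y:
  weight(Y=1) = 1/18
  weight(Y=2) = 1/6
  weight(Y=3) = 1/9
Total weight = 1/18 + 1/6 + 1/9 = 1/3
P(Y=1 | obs) = 1/18 / 1/3 = 1/6
P(Y=2 | obs) = 1/6 / 1/3 = 1/2
P(Y=3 | obs) = 1/9 / 1/3 = 1/3

P(Y=1) = 1/6, P(Y=2) = 1/2, P(Y=3) = 1/3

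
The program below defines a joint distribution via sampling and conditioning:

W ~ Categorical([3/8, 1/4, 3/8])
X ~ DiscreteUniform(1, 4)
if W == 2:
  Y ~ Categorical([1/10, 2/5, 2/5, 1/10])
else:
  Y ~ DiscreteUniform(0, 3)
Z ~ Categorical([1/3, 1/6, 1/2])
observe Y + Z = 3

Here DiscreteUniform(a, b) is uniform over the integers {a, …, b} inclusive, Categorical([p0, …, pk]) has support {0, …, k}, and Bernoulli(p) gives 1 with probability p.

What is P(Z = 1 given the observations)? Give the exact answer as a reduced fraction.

Enumerate traces; 36 have nonzero weight after conditioning:
  (W=0, X=1, Y=1, Z=2) weight 3/256
  (W=0, X=1, Y=2, Z=1) weight 1/256
  (W=0, X=1, Y=3, Z=0) weight 1/128
  (W=0, X=2, Y=1, Z=2) weight 3/256
  (W=0, X=2, Y=2, Z=1) weight 1/256
  (W=0, X=2, Y=3, Z=0) weight 1/128
  (W=0, X=3, Y=1, Z=2) weight 3/256
  (W=0, X=3, Y=2, Z=1) weight 1/256
  … 28 more
Group by Z:
  weight(Z=0) = 31/480
  weight(Z=1) = 49/960
  weight(Z=2) = 49/320
Total weight = 31/480 + 49/960 + 49/320 = 43/160
P(Z=0 | obs) = 31/480 / 43/160 = 31/129
P(Z=1 | obs) = 49/960 / 43/160 = 49/258
P(Z=2 | obs) = 49/320 / 43/160 = 49/86

P(Z = 1 | obs) = 49/258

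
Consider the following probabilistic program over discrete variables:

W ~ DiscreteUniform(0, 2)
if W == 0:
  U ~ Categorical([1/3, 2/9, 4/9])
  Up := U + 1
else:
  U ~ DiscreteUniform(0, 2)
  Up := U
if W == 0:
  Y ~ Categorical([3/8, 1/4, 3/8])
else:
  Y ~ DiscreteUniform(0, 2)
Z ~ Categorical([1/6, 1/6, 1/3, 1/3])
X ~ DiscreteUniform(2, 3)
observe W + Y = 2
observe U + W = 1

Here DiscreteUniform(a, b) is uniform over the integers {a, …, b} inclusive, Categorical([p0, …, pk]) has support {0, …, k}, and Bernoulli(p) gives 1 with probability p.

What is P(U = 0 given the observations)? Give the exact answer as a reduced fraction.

P(U = 0 | obs) = 4/7

Enumerate traces; 16 have nonzero weight after conditioning:
  (W=0, U=1, Y=2, Z=0, X=2) weight 1/432
  (W=0, U=1, Y=2, Z=0, X=3) weight 1/432
  (W=0, U=1, Y=2, Z=1, X=2) weight 1/432
  (W=0, U=1, Y=2, Z=1, X=3) weight 1/432
  (W=0, U=1, Y=2, Z=2, X=2) weight 1/216
  (W=0, U=1, Y=2, Z=2, X=3) weight 1/216
  (W=0, U=1, Y=2, Z=3, X=2) weight 1/216
  (W=0, U=1, Y=2, Z=3, X=3) weight 1/216
  (W=1, U=0, Y=1, Z=0, X=2) weight 1/324
  … 7 more
Group by U:
  weight(U=0) = 1/27
  weight(U=1) = 1/36
Total weight = 1/27 + 1/36 = 7/108
P(U=0 | obs) = 1/27 / 7/108 = 4/7
P(U=1 | obs) = 1/36 / 7/108 = 3/7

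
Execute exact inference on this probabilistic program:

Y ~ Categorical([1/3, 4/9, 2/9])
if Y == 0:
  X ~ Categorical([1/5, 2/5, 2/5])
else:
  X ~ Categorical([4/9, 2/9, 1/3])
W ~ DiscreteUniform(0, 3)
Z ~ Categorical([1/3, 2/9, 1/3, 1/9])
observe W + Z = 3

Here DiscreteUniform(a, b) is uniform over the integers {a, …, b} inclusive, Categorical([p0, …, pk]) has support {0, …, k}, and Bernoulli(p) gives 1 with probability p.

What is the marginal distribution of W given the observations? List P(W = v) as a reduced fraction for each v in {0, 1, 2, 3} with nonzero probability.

P(W=0) = 1/9, P(W=1) = 1/3, P(W=2) = 2/9, P(W=3) = 1/3

Enumerate traces; 36 have nonzero weight after conditioning:
  (Y=0, X=0, W=0, Z=3) weight 1/540
  (Y=0, X=0, W=1, Z=2) weight 1/180
  (Y=0, X=0, W=2, Z=1) weight 1/270
  (Y=0, X=0, W=3, Z=0) weight 1/180
  (Y=0, X=1, W=0, Z=3) weight 1/270
  (Y=0, X=1, W=1, Z=2) weight 1/90
  (Y=0, X=1, W=2, Z=1) weight 1/135
  (Y=0, X=1, W=3, Z=0) weight 1/90
  … 28 more
Group by W:
  weight(W=0) = 1/36
  weight(W=1) = 1/12
  weight(W=2) = 1/18
  weight(W=3) = 1/12
Total weight = 1/36 + 1/12 + 1/18 + 1/12 = 1/4
P(W=0 | obs) = 1/36 / 1/4 = 1/9
P(W=1 | obs) = 1/12 / 1/4 = 1/3
P(W=2 | obs) = 1/18 / 1/4 = 2/9
P(W=3 | obs) = 1/12 / 1/4 = 1/3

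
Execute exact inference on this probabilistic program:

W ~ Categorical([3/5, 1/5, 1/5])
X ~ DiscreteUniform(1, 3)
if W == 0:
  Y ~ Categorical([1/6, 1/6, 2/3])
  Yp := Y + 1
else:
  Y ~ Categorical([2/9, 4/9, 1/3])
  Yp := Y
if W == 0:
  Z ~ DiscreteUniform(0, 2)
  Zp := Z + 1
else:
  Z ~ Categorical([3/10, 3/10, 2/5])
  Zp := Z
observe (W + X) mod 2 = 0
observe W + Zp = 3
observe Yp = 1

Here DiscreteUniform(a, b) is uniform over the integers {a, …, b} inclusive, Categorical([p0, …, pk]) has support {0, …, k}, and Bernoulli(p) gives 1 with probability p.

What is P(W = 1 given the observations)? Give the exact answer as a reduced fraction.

Enumerate traces; 4 have nonzero weight after conditioning:
  (W=0, X=2, Y=0, Z=2) weight 1/90
  (W=1, X=1, Y=1, Z=2) weight 8/675
  (W=1, X=3, Y=1, Z=2) weight 8/675
  (W=2, X=2, Y=1, Z=1) weight 2/225
Group by W:
  weight(W=0) = 1/90
  weight(W=1) = 16/675
  weight(W=2) = 2/225
Total weight = 1/90 + 16/675 + 2/225 = 59/1350
P(W=0 | obs) = 1/90 / 59/1350 = 15/59
P(W=1 | obs) = 16/675 / 59/1350 = 32/59
P(W=2 | obs) = 2/225 / 59/1350 = 12/59

P(W = 1 | obs) = 32/59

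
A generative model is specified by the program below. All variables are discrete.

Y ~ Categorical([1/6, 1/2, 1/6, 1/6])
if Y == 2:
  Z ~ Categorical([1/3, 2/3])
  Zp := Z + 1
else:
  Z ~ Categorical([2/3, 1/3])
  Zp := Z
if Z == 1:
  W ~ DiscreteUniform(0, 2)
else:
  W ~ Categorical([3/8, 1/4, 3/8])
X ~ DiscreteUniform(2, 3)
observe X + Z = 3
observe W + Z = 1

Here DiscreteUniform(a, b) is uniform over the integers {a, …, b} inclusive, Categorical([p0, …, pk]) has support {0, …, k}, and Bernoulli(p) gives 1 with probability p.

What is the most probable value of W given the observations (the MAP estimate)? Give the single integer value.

Enumerate traces; 8 have nonzero weight after conditioning:
  (Y=0, Z=0, W=1, X=3) weight 1/72
  (Y=0, Z=1, W=0, X=2) weight 1/108
  (Y=1, Z=0, W=1, X=3) weight 1/24
  (Y=1, Z=1, W=0, X=2) weight 1/36
  (Y=2, Z=0, W=1, X=3) weight 1/144
  (Y=2, Z=1, W=0, X=2) weight 1/54
  (Y=3, Z=0, W=1, X=3) weight 1/72
  (Y=3, Z=1, W=0, X=2) weight 1/108
Group by W:
  weight(W=0) = 7/108
  weight(W=1) = 11/144
Total weight = 7/108 + 11/144 = 61/432
P(W=0 | obs) = 7/108 / 61/432 = 28/61
P(W=1 | obs) = 11/144 / 61/432 = 33/61
argmax = 1

argmax_v P(W = v | obs) = 1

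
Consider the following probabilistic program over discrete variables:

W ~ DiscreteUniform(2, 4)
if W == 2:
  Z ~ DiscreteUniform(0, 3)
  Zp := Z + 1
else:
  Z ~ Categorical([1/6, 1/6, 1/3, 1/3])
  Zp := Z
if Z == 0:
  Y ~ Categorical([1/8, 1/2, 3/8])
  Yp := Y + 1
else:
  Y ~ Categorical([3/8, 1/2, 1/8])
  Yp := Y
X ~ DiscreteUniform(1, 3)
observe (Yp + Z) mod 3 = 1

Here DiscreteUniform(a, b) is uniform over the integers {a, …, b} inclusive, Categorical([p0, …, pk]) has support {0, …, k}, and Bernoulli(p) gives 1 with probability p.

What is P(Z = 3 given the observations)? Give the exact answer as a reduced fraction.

Enumerate traces; 36 have nonzero weight after conditioning:
  (W=2, Z=0, Y=0, X=1) weight 1/288
  (W=2, Z=0, Y=0, X=2) weight 1/288
  (W=2, Z=0, Y=0, X=3) weight 1/288
  (W=2, Z=1, Y=0, X=1) weight 1/96
  (W=2, Z=1, Y=0, X=2) weight 1/96
  (W=2, Z=1, Y=0, X=3) weight 1/96
  (W=2, Z=2, Y=2, X=1) weight 1/288
  (W=2, Z=2, Y=2, X=2) weight 1/288
  (W=2, Z=3, Y=1, X=1) weight 1/72
  … 27 more
Group by Z:
  weight(Z=0) = 7/288
  weight(Z=1) = 7/96
  weight(Z=2) = 11/288
  weight(Z=3) = 11/72
Total weight = 7/288 + 7/96 + 11/288 + 11/72 = 83/288
P(Z=0 | obs) = 7/288 / 83/288 = 7/83
P(Z=1 | obs) = 7/96 / 83/288 = 21/83
P(Z=2 | obs) = 11/288 / 83/288 = 11/83
P(Z=3 | obs) = 11/72 / 83/288 = 44/83

P(Z = 3 | obs) = 44/83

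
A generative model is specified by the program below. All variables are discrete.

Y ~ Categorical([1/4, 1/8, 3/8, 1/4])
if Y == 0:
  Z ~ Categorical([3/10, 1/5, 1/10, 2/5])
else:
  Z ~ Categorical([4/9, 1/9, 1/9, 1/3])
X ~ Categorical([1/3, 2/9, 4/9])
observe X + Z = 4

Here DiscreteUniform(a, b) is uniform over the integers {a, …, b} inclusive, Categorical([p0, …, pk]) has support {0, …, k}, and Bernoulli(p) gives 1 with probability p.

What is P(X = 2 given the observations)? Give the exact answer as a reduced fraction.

P(X = 2 | obs) = 13/34

Enumerate traces; 8 have nonzero weight after conditioning:
  (Y=0, Z=2, X=2) weight 1/90
  (Y=0, Z=3, X=1) weight 1/45
  (Y=1, Z=2, X=2) weight 1/162
  (Y=1, Z=3, X=1) weight 1/108
  (Y=2, Z=2, X=2) weight 1/54
  (Y=2, Z=3, X=1) weight 1/36
  (Y=3, Z=2, X=2) weight 1/81
  (Y=3, Z=3, X=1) weight 1/54
Group by X:
  weight(X=1) = 7/90
  weight(X=2) = 13/270
Total weight = 7/90 + 13/270 = 17/135
P(X=1 | obs) = 7/90 / 17/135 = 21/34
P(X=2 | obs) = 13/270 / 17/135 = 13/34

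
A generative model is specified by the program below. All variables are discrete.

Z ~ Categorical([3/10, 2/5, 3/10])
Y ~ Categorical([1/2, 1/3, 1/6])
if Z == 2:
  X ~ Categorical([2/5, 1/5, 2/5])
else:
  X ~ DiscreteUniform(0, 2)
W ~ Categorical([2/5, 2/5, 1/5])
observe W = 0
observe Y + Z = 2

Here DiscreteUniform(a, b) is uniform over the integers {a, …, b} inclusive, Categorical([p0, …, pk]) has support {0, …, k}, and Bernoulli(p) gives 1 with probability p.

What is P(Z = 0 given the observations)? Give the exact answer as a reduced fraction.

Enumerate traces; 9 have nonzero weight after conditioning:
  (Z=0, Y=2, X=0, W=0) weight 1/150
  (Z=0, Y=2, X=1, W=0) weight 1/150
  (Z=0, Y=2, X=2, W=0) weight 1/150
  (Z=1, Y=1, X=0, W=0) weight 4/225
  (Z=1, Y=1, X=1, W=0) weight 4/225
  (Z=1, Y=1, X=2, W=0) weight 4/225
  (Z=2, Y=0, X=0, W=0) weight 3/125
  (Z=2, Y=0, X=1, W=0) weight 3/250
  … 1 more
Group by Z:
  weight(Z=0) = 1/50
  weight(Z=1) = 4/75
  weight(Z=2) = 3/50
Total weight = 1/50 + 4/75 + 3/50 = 2/15
P(Z=0 | obs) = 1/50 / 2/15 = 3/20
P(Z=1 | obs) = 4/75 / 2/15 = 2/5
P(Z=2 | obs) = 3/50 / 2/15 = 9/20

P(Z = 0 | obs) = 3/20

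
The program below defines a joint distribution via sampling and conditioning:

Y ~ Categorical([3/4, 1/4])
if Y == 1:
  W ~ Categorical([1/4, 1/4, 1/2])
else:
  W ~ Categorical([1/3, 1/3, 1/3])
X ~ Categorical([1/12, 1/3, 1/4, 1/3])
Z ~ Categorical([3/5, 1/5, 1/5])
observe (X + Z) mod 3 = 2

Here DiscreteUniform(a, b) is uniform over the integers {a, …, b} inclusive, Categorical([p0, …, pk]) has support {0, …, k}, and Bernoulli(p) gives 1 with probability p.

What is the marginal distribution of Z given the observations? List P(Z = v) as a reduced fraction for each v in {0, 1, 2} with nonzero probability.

Enumerate traces; 24 have nonzero weight after conditioning:
  (Y=0, W=0, X=0, Z=2) weight 1/240
  (Y=0, W=0, X=1, Z=1) weight 1/60
  (Y=0, W=0, X=2, Z=0) weight 3/80
  (Y=0, W=0, X=3, Z=2) weight 1/60
  (Y=0, W=1, X=0, Z=2) weight 1/240
  (Y=0, W=1, X=1, Z=1) weight 1/60
  (Y=0, W=1, X=2, Z=0) weight 3/80
  (Y=0, W=1, X=3, Z=2) weight 1/60
  … 16 more
Group by Z:
  weight(Z=0) = 3/20
  weight(Z=1) = 1/15
  weight(Z=2) = 1/12
Total weight = 3/20 + 1/15 + 1/12 = 3/10
P(Z=0 | obs) = 3/20 / 3/10 = 1/2
P(Z=1 | obs) = 1/15 / 3/10 = 2/9
P(Z=2 | obs) = 1/12 / 3/10 = 5/18

P(Z=0) = 1/2, P(Z=1) = 2/9, P(Z=2) = 5/18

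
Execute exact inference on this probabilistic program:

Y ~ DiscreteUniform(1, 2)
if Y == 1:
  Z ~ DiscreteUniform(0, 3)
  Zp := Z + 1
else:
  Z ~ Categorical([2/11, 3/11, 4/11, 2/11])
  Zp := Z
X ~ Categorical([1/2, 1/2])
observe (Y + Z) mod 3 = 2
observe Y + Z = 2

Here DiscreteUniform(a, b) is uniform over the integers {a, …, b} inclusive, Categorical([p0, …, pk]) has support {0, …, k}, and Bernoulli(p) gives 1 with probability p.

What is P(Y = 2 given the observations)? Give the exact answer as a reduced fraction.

P(Y = 2 | obs) = 8/19

Enumerate traces; 4 have nonzero weight after conditioning:
  (Y=1, Z=1, X=0) weight 1/16
  (Y=1, Z=1, X=1) weight 1/16
  (Y=2, Z=0, X=0) weight 1/22
  (Y=2, Z=0, X=1) weight 1/22
Group by Y:
  weight(Y=1) = 1/8
  weight(Y=2) = 1/11
Total weight = 1/8 + 1/11 = 19/88
P(Y=1 | obs) = 1/8 / 19/88 = 11/19
P(Y=2 | obs) = 1/11 / 19/88 = 8/19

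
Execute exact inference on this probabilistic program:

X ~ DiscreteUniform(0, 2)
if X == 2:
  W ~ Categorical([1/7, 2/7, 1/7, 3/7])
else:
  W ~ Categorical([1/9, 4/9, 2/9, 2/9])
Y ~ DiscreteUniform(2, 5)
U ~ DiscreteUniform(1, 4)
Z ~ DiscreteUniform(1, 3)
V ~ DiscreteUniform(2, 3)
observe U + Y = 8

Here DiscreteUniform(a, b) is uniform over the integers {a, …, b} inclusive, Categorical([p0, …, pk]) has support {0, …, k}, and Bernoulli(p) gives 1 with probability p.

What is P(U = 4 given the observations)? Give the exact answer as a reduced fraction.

Enumerate traces; 144 have nonzero weight after conditioning:
  (X=0, W=0, Y=4, U=4, Z=1, V=2) weight 1/2592
  (X=0, W=0, Y=4, U=4, Z=1, V=3) weight 1/2592
  (X=0, W=0, Y=4, U=4, Z=2, V=2) weight 1/2592
  (X=0, W=0, Y=4, U=4, Z=2, V=3) weight 1/2592
  (X=0, W=0, Y=4, U=4, Z=3, V=2) weight 1/2592
  (X=0, W=0, Y=4, U=4, Z=3, V=3) weight 1/2592
  (X=0, W=0, Y=5, U=3, Z=1, V=2) weight 1/2592
  (X=0, W=0, Y=5, U=3, Z=1, V=3) weight 1/2592
  … 136 more
Group by U:
  weight(U=3) = 1/16
  weight(U=4) = 1/16
Total weight = 1/16 + 1/16 = 1/8
P(U=3 | obs) = 1/16 / 1/8 = 1/2
P(U=4 | obs) = 1/16 / 1/8 = 1/2

P(U = 4 | obs) = 1/2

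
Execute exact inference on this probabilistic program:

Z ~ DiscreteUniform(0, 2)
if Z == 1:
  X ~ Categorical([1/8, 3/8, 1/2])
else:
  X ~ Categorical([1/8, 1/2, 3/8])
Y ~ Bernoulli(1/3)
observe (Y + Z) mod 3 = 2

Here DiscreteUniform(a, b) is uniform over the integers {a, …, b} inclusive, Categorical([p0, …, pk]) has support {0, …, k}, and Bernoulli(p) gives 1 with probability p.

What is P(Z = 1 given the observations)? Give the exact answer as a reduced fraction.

P(Z = 1 | obs) = 1/3

Enumerate traces; 6 have nonzero weight after conditioning:
  (Z=1, X=0, Y=1) weight 1/72
  (Z=1, X=1, Y=1) weight 1/24
  (Z=1, X=2, Y=1) weight 1/18
  (Z=2, X=0, Y=0) weight 1/36
  (Z=2, X=1, Y=0) weight 1/9
  (Z=2, X=2, Y=0) weight 1/12
Group by Z:
  weight(Z=1) = 1/9
  weight(Z=2) = 2/9
Total weight = 1/9 + 2/9 = 1/3
P(Z=1 | obs) = 1/9 / 1/3 = 1/3
P(Z=2 | obs) = 2/9 / 1/3 = 2/3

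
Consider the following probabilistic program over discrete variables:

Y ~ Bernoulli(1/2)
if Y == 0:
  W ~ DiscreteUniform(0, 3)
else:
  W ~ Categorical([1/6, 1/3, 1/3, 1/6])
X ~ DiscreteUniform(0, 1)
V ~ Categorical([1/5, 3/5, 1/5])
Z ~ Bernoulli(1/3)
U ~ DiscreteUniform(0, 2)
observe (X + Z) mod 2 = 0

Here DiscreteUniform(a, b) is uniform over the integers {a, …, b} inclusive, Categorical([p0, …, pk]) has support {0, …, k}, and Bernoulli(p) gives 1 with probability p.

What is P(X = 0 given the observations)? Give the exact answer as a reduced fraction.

P(X = 0 | obs) = 2/3

Enumerate traces; 144 have nonzero weight after conditioning:
  (Y=0, W=0, X=0, V=0, Z=0, U=0) weight 1/360
  (Y=0, W=0, X=0, V=0, Z=0, U=1) weight 1/360
  (Y=0, W=0, X=0, V=0, Z=0, U=2) weight 1/360
  (Y=0, W=0, X=0, V=1, Z=0, U=0) weight 1/120
  (Y=0, W=0, X=0, V=1, Z=0, U=1) weight 1/120
  (Y=0, W=0, X=0, V=1, Z=0, U=2) weight 1/120
  (Y=0, W=0, X=0, V=2, Z=0, U=0) weight 1/360
  (Y=0, W=0, X=0, V=2, Z=0, U=1) weight 1/360
  (Y=0, W=0, X=1, V=0, Z=1, U=0) weight 1/720
  … 135 more
Group by X:
  weight(X=0) = 1/3
  weight(X=1) = 1/6
Total weight = 1/3 + 1/6 = 1/2
P(X=0 | obs) = 1/3 / 1/2 = 2/3
P(X=1 | obs) = 1/6 / 1/2 = 1/3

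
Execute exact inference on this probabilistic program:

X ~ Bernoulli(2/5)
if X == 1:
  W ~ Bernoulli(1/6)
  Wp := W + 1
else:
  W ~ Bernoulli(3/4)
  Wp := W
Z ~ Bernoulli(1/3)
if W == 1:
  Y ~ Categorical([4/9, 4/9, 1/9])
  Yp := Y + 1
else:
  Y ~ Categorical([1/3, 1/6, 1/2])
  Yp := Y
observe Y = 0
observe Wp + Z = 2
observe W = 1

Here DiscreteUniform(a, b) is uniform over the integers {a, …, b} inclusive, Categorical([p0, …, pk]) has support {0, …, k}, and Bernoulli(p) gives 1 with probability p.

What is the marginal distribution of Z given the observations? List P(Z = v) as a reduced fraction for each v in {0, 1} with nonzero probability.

P(Z=0) = 8/35, P(Z=1) = 27/35

Enumerate traces; 2 have nonzero weight after conditioning:
  (X=0, W=1, Z=1, Y=0) weight 1/15
  (X=1, W=1, Z=0, Y=0) weight 8/405
Group by Z:
  weight(Z=0) = 8/405
  weight(Z=1) = 1/15
Total weight = 8/405 + 1/15 = 7/81
P(Z=0 | obs) = 8/405 / 7/81 = 8/35
P(Z=1 | obs) = 1/15 / 7/81 = 27/35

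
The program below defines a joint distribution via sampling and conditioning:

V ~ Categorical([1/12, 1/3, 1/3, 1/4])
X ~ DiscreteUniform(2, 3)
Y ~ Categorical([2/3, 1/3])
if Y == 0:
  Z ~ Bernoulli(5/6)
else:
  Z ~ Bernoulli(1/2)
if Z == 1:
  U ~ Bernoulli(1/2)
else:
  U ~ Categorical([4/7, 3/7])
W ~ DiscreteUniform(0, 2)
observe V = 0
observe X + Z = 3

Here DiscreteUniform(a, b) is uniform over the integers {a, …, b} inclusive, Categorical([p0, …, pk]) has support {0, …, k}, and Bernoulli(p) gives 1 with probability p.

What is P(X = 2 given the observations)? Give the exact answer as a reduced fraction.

Enumerate traces; 24 have nonzero weight after conditioning:
  (V=0, X=2, Y=0, Z=1, U=0, W=0) weight 5/1296
  (V=0, X=2, Y=0, Z=1, U=0, W=1) weight 5/1296
  (V=0, X=2, Y=0, Z=1, U=0, W=2) weight 5/1296
  (V=0, X=2, Y=0, Z=1, U=1, W=0) weight 5/1296
  (V=0, X=2, Y=0, Z=1, U=1, W=1) weight 5/1296
  (V=0, X=2, Y=0, Z=1, U=1, W=2) weight 5/1296
  (V=0, X=2, Y=1, Z=1, U=0, W=0) weight 1/864
  (V=0, X=2, Y=1, Z=1, U=0, W=1) weight 1/864
  (V=0, X=3, Y=0, Z=0, U=0, W=0) weight 1/1134
  … 15 more
Group by X:
  weight(X=2) = 13/432
  weight(X=3) = 5/432
Total weight = 13/432 + 5/432 = 1/24
P(X=2 | obs) = 13/432 / 1/24 = 13/18
P(X=3 | obs) = 5/432 / 1/24 = 5/18

P(X = 2 | obs) = 13/18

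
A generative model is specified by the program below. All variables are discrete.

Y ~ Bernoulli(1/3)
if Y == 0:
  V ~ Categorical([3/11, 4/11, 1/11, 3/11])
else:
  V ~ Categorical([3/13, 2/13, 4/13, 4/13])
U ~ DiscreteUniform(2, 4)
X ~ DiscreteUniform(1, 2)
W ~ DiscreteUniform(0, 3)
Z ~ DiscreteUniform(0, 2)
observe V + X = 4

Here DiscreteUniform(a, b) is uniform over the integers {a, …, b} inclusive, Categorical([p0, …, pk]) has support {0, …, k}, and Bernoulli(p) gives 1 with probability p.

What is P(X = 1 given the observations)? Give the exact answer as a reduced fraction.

P(X = 1 | obs) = 61/96

Enumerate traces; 144 have nonzero weight after conditioning:
  (Y=0, V=2, U=2, X=2, W=0, Z=0) weight 1/1188
  (Y=0, V=2, U=2, X=2, W=0, Z=1) weight 1/1188
  (Y=0, V=2, U=2, X=2, W=0, Z=2) weight 1/1188
  (Y=0, V=2, U=2, X=2, W=1, Z=0) weight 1/1188
  (Y=0, V=2, U=2, X=2, W=1, Z=1) weight 1/1188
  (Y=0, V=2, U=2, X=2, W=1, Z=2) weight 1/1188
  (Y=0, V=2, U=2, X=2, W=2, Z=0) weight 1/1188
  (Y=0, V=2, U=2, X=2, W=2, Z=1) weight 1/1188
  (Y=0, V=3, U=2, X=1, W=0, Z=0) weight 1/396
  … 135 more
Group by X:
  weight(X=1) = 61/429
  weight(X=2) = 35/429
Total weight = 61/429 + 35/429 = 32/143
P(X=1 | obs) = 61/429 / 32/143 = 61/96
P(X=2 | obs) = 35/429 / 32/143 = 35/96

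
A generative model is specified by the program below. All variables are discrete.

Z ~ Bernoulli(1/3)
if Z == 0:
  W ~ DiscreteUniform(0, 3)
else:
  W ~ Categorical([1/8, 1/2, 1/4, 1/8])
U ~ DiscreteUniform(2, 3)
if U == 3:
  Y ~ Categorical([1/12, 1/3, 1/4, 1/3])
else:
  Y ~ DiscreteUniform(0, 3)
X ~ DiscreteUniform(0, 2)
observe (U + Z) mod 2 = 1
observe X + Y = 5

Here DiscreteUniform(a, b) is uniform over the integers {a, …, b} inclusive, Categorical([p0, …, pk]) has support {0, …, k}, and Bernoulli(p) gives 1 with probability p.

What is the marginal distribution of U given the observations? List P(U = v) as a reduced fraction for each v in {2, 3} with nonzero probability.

P(U=2) = 3/11, P(U=3) = 8/11

Enumerate traces; 8 have nonzero weight after conditioning:
  (Z=0, W=0, U=3, Y=3, X=2) weight 1/108
  (Z=0, W=1, U=3, Y=3, X=2) weight 1/108
  (Z=0, W=2, U=3, Y=3, X=2) weight 1/108
  (Z=0, W=3, U=3, Y=3, X=2) weight 1/108
  (Z=1, W=0, U=2, Y=3, X=2) weight 1/576
  (Z=1, W=1, U=2, Y=3, X=2) weight 1/144
  (Z=1, W=2, U=2, Y=3, X=2) weight 1/288
  (Z=1, W=3, U=2, Y=3, X=2) weight 1/576
Group by U:
  weight(U=2) = 1/72
  weight(U=3) = 1/27
Total weight = 1/72 + 1/27 = 11/216
P(U=2 | obs) = 1/72 / 11/216 = 3/11
P(U=3 | obs) = 1/27 / 11/216 = 8/11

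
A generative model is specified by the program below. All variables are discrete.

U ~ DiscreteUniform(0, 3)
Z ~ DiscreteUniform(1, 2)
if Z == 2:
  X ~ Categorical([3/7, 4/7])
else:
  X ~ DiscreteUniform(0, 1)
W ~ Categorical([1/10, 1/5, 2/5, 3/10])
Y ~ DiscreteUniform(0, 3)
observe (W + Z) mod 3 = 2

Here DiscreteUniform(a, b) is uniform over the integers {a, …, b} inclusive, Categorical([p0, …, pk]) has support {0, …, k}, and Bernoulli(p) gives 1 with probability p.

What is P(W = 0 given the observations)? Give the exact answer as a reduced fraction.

P(W = 0 | obs) = 1/6

Enumerate traces; 96 have nonzero weight after conditioning:
  (U=0, Z=1, X=0, W=1, Y=0) weight 1/320
  (U=0, Z=1, X=0, W=1, Y=1) weight 1/320
  (U=0, Z=1, X=0, W=1, Y=2) weight 1/320
  (U=0, Z=1, X=0, W=1, Y=3) weight 1/320
  (U=0, Z=1, X=1, W=1, Y=0) weight 1/320
  (U=0, Z=1, X=1, W=1, Y=1) weight 1/320
  (U=0, Z=1, X=1, W=1, Y=2) weight 1/320
  (U=0, Z=1, X=1, W=1, Y=3) weight 1/320
  (U=0, Z=2, X=0, W=0, Y=0) weight 3/2240
  (U=0, Z=2, X=0, W=3, Y=0) weight 9/2240
  … 86 more
Group by W:
  weight(W=0) = 1/20
  weight(W=1) = 1/10
  weight(W=3) = 3/20
Total weight = 1/20 + 1/10 + 3/20 = 3/10
P(W=0 | obs) = 1/20 / 3/10 = 1/6
P(W=1 | obs) = 1/10 / 3/10 = 1/3
P(W=3 | obs) = 3/20 / 3/10 = 1/2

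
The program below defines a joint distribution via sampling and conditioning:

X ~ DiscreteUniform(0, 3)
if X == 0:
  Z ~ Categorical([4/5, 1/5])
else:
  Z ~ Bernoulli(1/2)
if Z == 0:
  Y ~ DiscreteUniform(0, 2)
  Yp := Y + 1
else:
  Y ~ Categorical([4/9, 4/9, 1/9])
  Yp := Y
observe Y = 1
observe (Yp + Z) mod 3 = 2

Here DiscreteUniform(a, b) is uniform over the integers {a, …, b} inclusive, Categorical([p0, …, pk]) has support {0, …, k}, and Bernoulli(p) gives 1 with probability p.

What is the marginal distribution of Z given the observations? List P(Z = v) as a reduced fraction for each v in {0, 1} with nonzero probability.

Enumerate traces; 8 have nonzero weight after conditioning:
  (X=0, Z=0, Y=1) weight 1/15
  (X=0, Z=1, Y=1) weight 1/45
  (X=1, Z=0, Y=1) weight 1/24
  (X=1, Z=1, Y=1) weight 1/18
  (X=2, Z=0, Y=1) weight 1/24
  (X=2, Z=1, Y=1) weight 1/18
  (X=3, Z=0, Y=1) weight 1/24
  (X=3, Z=1, Y=1) weight 1/18
Group by Z:
  weight(Z=0) = 23/120
  weight(Z=1) = 17/90
Total weight = 23/120 + 17/90 = 137/360
P(Z=0 | obs) = 23/120 / 137/360 = 69/137
P(Z=1 | obs) = 17/90 / 137/360 = 68/137

P(Z=0) = 69/137, P(Z=1) = 68/137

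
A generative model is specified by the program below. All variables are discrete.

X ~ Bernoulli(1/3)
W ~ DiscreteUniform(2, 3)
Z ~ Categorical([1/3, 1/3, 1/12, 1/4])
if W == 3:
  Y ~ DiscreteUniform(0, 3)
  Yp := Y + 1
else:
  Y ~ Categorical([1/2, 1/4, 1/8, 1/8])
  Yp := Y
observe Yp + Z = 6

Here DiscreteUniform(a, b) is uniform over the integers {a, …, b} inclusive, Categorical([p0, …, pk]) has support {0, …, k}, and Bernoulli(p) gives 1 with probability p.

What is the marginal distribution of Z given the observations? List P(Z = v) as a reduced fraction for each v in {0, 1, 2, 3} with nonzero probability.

P(Z=2) = 2/11, P(Z=3) = 9/11

Enumerate traces; 6 have nonzero weight after conditioning:
  (X=0, W=2, Z=3, Y=3) weight 1/96
  (X=0, W=3, Z=2, Y=3) weight 1/144
  (X=0, W=3, Z=3, Y=2) weight 1/48
  (X=1, W=2, Z=3, Y=3) weight 1/192
  (X=1, W=3, Z=2, Y=3) weight 1/288
  (X=1, W=3, Z=3, Y=2) weight 1/96
Group by Z:
  weight(Z=2) = 1/96
  weight(Z=3) = 3/64
Total weight = 1/96 + 3/64 = 11/192
P(Z=2 | obs) = 1/96 / 11/192 = 2/11
P(Z=3 | obs) = 3/64 / 11/192 = 9/11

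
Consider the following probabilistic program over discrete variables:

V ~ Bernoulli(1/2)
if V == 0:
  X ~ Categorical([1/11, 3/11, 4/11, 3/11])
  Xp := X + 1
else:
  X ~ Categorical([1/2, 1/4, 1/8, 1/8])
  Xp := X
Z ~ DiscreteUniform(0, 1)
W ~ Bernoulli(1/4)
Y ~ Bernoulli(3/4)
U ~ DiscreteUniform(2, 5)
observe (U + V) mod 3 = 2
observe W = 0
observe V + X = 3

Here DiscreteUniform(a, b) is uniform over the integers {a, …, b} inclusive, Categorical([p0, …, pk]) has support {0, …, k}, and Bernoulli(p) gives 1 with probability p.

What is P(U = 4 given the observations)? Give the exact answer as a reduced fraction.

Enumerate traces; 12 have nonzero weight after conditioning:
  (V=0, X=3, Z=0, W=0, Y=0, U=2) weight 9/2816
  (V=0, X=3, Z=0, W=0, Y=0, U=5) weight 9/2816
  (V=0, X=3, Z=0, W=0, Y=1, U=2) weight 27/2816
  (V=0, X=3, Z=0, W=0, Y=1, U=5) weight 27/2816
  (V=0, X=3, Z=1, W=0, Y=0, U=2) weight 9/2816
  (V=0, X=3, Z=1, W=0, Y=0, U=5) weight 9/2816
  (V=0, X=3, Z=1, W=0, Y=1, U=2) weight 27/2816
  (V=0, X=3, Z=1, W=0, Y=1, U=5) weight 27/2816
  (V=1, X=2, Z=0, W=0, Y=0, U=4) weight 3/2048
  … 3 more
Group by U:
  weight(U=2) = 9/352
  weight(U=4) = 3/256
  weight(U=5) = 9/352
Total weight = 9/352 + 3/256 + 9/352 = 177/2816
P(U=2 | obs) = 9/352 / 177/2816 = 24/59
P(U=4 | obs) = 3/256 / 177/2816 = 11/59
P(U=5 | obs) = 9/352 / 177/2816 = 24/59

P(U = 4 | obs) = 11/59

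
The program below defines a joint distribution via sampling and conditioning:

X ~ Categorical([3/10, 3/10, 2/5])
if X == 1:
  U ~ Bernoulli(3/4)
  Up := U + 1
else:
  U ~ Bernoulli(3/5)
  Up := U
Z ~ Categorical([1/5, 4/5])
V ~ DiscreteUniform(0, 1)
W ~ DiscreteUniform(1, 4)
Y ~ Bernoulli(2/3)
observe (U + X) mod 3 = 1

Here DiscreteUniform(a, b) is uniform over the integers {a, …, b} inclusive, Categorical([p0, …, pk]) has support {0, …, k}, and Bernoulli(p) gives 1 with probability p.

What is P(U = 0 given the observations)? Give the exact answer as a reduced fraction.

P(U = 0 | obs) = 5/17

Enumerate traces; 64 have nonzero weight after conditioning:
  (X=0, U=1, Z=0, V=0, W=1, Y=0) weight 3/2000
  (X=0, U=1, Z=0, V=0, W=1, Y=1) weight 3/1000
  (X=0, U=1, Z=0, V=0, W=2, Y=0) weight 3/2000
  (X=0, U=1, Z=0, V=0, W=2, Y=1) weight 3/1000
  (X=0, U=1, Z=0, V=0, W=3, Y=0) weight 3/2000
  (X=0, U=1, Z=0, V=0, W=3, Y=1) weight 3/1000
  (X=0, U=1, Z=0, V=0, W=4, Y=0) weight 3/2000
  (X=0, U=1, Z=0, V=0, W=4, Y=1) weight 3/1000
  (X=1, U=0, Z=0, V=0, W=1, Y=0) weight 1/1600
  … 55 more
Group by U:
  weight(U=0) = 3/40
  weight(U=1) = 9/50
Total weight = 3/40 + 9/50 = 51/200
P(U=0 | obs) = 3/40 / 51/200 = 5/17
P(U=1 | obs) = 9/50 / 51/200 = 12/17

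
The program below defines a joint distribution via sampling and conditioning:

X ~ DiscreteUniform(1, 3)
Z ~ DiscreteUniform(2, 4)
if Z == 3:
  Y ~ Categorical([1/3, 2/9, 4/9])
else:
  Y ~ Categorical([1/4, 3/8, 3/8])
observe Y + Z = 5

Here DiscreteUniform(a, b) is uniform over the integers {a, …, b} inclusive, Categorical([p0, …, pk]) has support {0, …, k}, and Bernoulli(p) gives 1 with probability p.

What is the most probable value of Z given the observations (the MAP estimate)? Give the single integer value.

Enumerate traces; 6 have nonzero weight after conditioning:
  (X=1, Z=3, Y=2) weight 4/81
  (X=1, Z=4, Y=1) weight 1/24
  (X=2, Z=3, Y=2) weight 4/81
  (X=2, Z=4, Y=1) weight 1/24
  (X=3, Z=3, Y=2) weight 4/81
  (X=3, Z=4, Y=1) weight 1/24
Group by Z:
  weight(Z=3) = 4/27
  weight(Z=4) = 1/8
Total weight = 4/27 + 1/8 = 59/216
P(Z=3 | obs) = 4/27 / 59/216 = 32/59
P(Z=4 | obs) = 1/8 / 59/216 = 27/59
argmax = 3

argmax_v P(Z = v | obs) = 3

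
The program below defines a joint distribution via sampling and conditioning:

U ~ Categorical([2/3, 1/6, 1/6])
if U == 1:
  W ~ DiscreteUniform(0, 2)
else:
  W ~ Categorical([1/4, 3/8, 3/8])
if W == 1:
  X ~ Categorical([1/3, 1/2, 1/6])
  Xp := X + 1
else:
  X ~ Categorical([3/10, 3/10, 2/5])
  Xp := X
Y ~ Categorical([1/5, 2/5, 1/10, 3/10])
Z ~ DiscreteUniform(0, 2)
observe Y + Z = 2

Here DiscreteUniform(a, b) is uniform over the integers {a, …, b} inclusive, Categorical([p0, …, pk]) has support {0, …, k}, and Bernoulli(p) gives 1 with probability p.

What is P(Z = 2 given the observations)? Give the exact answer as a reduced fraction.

P(Z = 2 | obs) = 2/7

Enumerate traces; 81 have nonzero weight after conditioning:
  (U=0, W=0, X=0, Y=0, Z=2) weight 1/300
  (U=0, W=0, X=0, Y=1, Z=1) weight 1/150
  (U=0, W=0, X=0, Y=2, Z=0) weight 1/600
  (U=0, W=0, X=1, Y=0, Z=2) weight 1/300
  (U=0, W=0, X=1, Y=1, Z=1) weight 1/150
  (U=0, W=0, X=1, Y=2, Z=0) weight 1/600
  (U=0, W=0, X=2, Y=0, Z=2) weight 1/225
  (U=0, W=0, X=2, Y=1, Z=1) weight 2/225
  … 73 more
Group by Z:
  weight(Z=0) = 1/30
  weight(Z=1) = 2/15
  weight(Z=2) = 1/15
Total weight = 1/30 + 2/15 + 1/15 = 7/30
P(Z=0 | obs) = 1/30 / 7/30 = 1/7
P(Z=1 | obs) = 2/15 / 7/30 = 4/7
P(Z=2 | obs) = 1/15 / 7/30 = 2/7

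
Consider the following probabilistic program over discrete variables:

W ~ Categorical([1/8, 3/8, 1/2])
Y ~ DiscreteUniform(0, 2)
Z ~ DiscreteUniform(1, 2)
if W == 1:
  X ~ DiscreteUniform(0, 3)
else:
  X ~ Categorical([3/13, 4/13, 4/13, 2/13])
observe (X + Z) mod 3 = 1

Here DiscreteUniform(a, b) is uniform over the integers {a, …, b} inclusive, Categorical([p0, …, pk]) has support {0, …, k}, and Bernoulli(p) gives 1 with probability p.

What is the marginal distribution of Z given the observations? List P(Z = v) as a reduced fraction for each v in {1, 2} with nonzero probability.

Enumerate traces; 27 have nonzero weight after conditioning:
  (W=0, Y=0, Z=1, X=0) weight 1/208
  (W=0, Y=0, Z=1, X=3) weight 1/312
  (W=0, Y=0, Z=2, X=2) weight 1/156
  (W=0, Y=1, Z=1, X=0) weight 1/208
  (W=0, Y=1, Z=1, X=3) weight 1/312
  (W=0, Y=1, Z=2, X=2) weight 1/156
  (W=0, Y=2, Z=1, X=0) weight 1/208
  (W=0, Y=2, Z=1, X=3) weight 1/312
  … 19 more
Group by Z:
  weight(Z=1) = 89/416
  weight(Z=2) = 119/832
Total weight = 89/416 + 119/832 = 297/832
P(Z=1 | obs) = 89/416 / 297/832 = 178/297
P(Z=2 | obs) = 119/832 / 297/832 = 119/297

P(Z=1) = 178/297, P(Z=2) = 119/297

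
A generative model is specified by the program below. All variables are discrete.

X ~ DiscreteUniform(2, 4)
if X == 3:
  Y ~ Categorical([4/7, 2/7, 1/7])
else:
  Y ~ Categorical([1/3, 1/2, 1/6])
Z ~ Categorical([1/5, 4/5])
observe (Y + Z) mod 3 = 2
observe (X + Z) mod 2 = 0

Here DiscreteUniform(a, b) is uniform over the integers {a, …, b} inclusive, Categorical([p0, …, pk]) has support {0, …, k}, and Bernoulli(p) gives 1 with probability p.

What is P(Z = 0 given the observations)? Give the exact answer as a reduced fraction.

Enumerate traces; 3 have nonzero weight after conditioning:
  (X=2, Y=2, Z=0) weight 1/90
  (X=3, Y=1, Z=1) weight 8/105
  (X=4, Y=2, Z=0) weight 1/90
Group by Z:
  weight(Z=0) = 1/45
  weight(Z=1) = 8/105
Total weight = 1/45 + 8/105 = 31/315
P(Z=0 | obs) = 1/45 / 31/315 = 7/31
P(Z=1 | obs) = 8/105 / 31/315 = 24/31

P(Z = 0 | obs) = 7/31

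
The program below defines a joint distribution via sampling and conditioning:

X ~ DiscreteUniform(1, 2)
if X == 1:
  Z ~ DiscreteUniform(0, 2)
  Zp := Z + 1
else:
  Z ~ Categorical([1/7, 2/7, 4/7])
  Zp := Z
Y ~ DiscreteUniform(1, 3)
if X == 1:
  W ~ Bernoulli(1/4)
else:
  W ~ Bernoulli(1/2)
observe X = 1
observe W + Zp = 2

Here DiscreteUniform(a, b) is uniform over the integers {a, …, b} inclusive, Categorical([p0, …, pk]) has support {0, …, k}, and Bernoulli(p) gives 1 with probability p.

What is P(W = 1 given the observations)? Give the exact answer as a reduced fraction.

Enumerate traces; 6 have nonzero weight after conditioning:
  (X=1, Z=0, Y=1, W=1) weight 1/72
  (X=1, Z=0, Y=2, W=1) weight 1/72
  (X=1, Z=0, Y=3, W=1) weight 1/72
  (X=1, Z=1, Y=1, W=0) weight 1/24
  (X=1, Z=1, Y=2, W=0) weight 1/24
  (X=1, Z=1, Y=3, W=0) weight 1/24
Group by W:
  weight(W=0) = 1/8
  weight(W=1) = 1/24
Total weight = 1/8 + 1/24 = 1/6
P(W=0 | obs) = 1/8 / 1/6 = 3/4
P(W=1 | obs) = 1/24 / 1/6 = 1/4

P(W = 1 | obs) = 1/4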